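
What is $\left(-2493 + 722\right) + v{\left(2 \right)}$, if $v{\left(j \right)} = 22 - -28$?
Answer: $-1721$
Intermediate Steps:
$v{\left(j \right)} = 50$ ($v{\left(j \right)} = 22 + 28 = 50$)
$\left(-2493 + 722\right) + v{\left(2 \right)} = \left(-2493 + 722\right) + 50 = -1771 + 50 = -1721$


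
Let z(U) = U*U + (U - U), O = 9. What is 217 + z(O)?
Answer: 298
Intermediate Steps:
z(U) = U² (z(U) = U² + 0 = U²)
217 + z(O) = 217 + 9² = 217 + 81 = 298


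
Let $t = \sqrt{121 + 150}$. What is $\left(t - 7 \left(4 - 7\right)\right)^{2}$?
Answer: $712 + 42 \sqrt{271} \approx 1403.4$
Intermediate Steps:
$t = \sqrt{271} \approx 16.462$
$\left(t - 7 \left(4 - 7\right)\right)^{2} = \left(\sqrt{271} - 7 \left(4 - 7\right)\right)^{2} = \left(\sqrt{271} - -21\right)^{2} = \left(\sqrt{271} + 21\right)^{2} = \left(21 + \sqrt{271}\right)^{2}$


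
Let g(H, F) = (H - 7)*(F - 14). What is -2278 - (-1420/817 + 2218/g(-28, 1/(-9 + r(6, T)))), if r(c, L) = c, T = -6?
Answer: -65216136/28595 ≈ -2280.7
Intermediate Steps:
g(H, F) = (-14 + F)*(-7 + H) (g(H, F) = (-7 + H)*(-14 + F) = (-14 + F)*(-7 + H))
-2278 - (-1420/817 + 2218/g(-28, 1/(-9 + r(6, T)))) = -2278 - (-1420/817 + 2218/(98 - 14*(-28) - 7/(-9 + 6) - 28/(-9 + 6))) = -2278 - (-1420*1/817 + 2218/(98 + 392 - 7/(-3) - 28/(-3))) = -2278 - (-1420/817 + 2218/(98 + 392 - 7*(-⅓) - ⅓*(-28))) = -2278 - (-1420/817 + 2218/(98 + 392 + 7/3 + 28/3)) = -2278 - (-1420/817 + 2218/(1505/3)) = -2278 - (-1420/817 + 2218*(3/1505)) = -2278 - (-1420/817 + 6654/1505) = -2278 - 1*76726/28595 = -2278 - 76726/28595 = -65216136/28595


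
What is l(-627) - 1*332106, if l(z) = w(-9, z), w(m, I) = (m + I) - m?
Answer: -332733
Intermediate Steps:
w(m, I) = I (w(m, I) = (I + m) - m = I)
l(z) = z
l(-627) - 1*332106 = -627 - 1*332106 = -627 - 332106 = -332733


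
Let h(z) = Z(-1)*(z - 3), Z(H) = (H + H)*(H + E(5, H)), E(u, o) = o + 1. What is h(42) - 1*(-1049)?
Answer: 1127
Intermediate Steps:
E(u, o) = 1 + o
Z(H) = 2*H*(1 + 2*H) (Z(H) = (H + H)*(H + (1 + H)) = (2*H)*(1 + 2*H) = 2*H*(1 + 2*H))
h(z) = -6 + 2*z (h(z) = (2*(-1)*(1 + 2*(-1)))*(z - 3) = (2*(-1)*(1 - 2))*(-3 + z) = (2*(-1)*(-1))*(-3 + z) = 2*(-3 + z) = -6 + 2*z)
h(42) - 1*(-1049) = (-6 + 2*42) - 1*(-1049) = (-6 + 84) + 1049 = 78 + 1049 = 1127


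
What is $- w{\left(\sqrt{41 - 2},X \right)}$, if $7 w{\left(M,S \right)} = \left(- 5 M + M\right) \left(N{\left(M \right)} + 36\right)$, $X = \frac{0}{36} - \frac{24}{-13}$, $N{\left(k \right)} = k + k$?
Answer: $\frac{312}{7} + \frac{144 \sqrt{39}}{7} \approx 173.04$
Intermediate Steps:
$N{\left(k \right)} = 2 k$
$X = \frac{24}{13}$ ($X = 0 \cdot \frac{1}{36} - - \frac{24}{13} = 0 + \frac{24}{13} = \frac{24}{13} \approx 1.8462$)
$w{\left(M,S \right)} = - \frac{4 M \left(36 + 2 M\right)}{7}$ ($w{\left(M,S \right)} = \frac{\left(- 5 M + M\right) \left(2 M + 36\right)}{7} = \frac{- 4 M \left(36 + 2 M\right)}{7} = \frac{\left(-4\right) M \left(36 + 2 M\right)}{7} = - \frac{4 M \left(36 + 2 M\right)}{7}$)
$- w{\left(\sqrt{41 - 2},X \right)} = - \frac{\left(-8\right) \sqrt{41 - 2} \left(18 + \sqrt{41 - 2}\right)}{7} = - \frac{\left(-8\right) \sqrt{39} \left(18 + \sqrt{39}\right)}{7} = \frac{8 \sqrt{39} \left(18 + \sqrt{39}\right)}{7}$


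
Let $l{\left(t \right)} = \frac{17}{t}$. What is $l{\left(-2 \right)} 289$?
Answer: $- \frac{4913}{2} \approx -2456.5$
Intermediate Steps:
$l{\left(-2 \right)} 289 = \frac{17}{-2} \cdot 289 = 17 \left(- \frac{1}{2}\right) 289 = \left(- \frac{17}{2}\right) 289 = - \frac{4913}{2}$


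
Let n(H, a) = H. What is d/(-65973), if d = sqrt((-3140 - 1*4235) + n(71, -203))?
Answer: -2*I*sqrt(1826)/65973 ≈ -0.0012954*I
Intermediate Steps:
d = 2*I*sqrt(1826) (d = sqrt((-3140 - 1*4235) + 71) = sqrt((-3140 - 4235) + 71) = sqrt(-7375 + 71) = sqrt(-7304) = 2*I*sqrt(1826) ≈ 85.463*I)
d/(-65973) = (2*I*sqrt(1826))/(-65973) = (2*I*sqrt(1826))*(-1/65973) = -2*I*sqrt(1826)/65973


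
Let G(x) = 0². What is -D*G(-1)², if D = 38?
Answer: 0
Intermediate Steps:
G(x) = 0
-D*G(-1)² = -38*0² = -38*0 = -1*0 = 0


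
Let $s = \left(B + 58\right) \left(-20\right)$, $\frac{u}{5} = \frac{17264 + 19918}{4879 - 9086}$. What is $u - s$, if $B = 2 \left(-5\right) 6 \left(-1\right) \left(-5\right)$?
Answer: $- \frac{20547790}{4207} \approx -4884.2$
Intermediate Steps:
$u = - \frac{185910}{4207}$ ($u = 5 \frac{17264 + 19918}{4879 - 9086} = 5 \frac{37182}{-4207} = 5 \cdot 37182 \left(- \frac{1}{4207}\right) = 5 \left(- \frac{37182}{4207}\right) = - \frac{185910}{4207} \approx -44.191$)
$B = -300$ ($B = \left(-10\right) 6 \left(-1\right) \left(-5\right) = \left(-60\right) \left(-1\right) \left(-5\right) = 60 \left(-5\right) = -300$)
$s = 4840$ ($s = \left(-300 + 58\right) \left(-20\right) = \left(-242\right) \left(-20\right) = 4840$)
$u - s = - \frac{185910}{4207} - 4840 = - \frac{20547790}{4207}$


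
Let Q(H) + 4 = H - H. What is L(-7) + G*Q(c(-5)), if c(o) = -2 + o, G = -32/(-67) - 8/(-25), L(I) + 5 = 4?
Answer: -7019/1675 ≈ -4.1904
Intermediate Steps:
L(I) = -1 (L(I) = -5 + 4 = -1)
G = 1336/1675 (G = -32*(-1/67) - 8*(-1/25) = 32/67 + 8/25 = 1336/1675 ≈ 0.79761)
Q(H) = -4 (Q(H) = -4 + (H - H) = -4 + 0 = -4)
L(-7) + G*Q(c(-5)) = -1 + (1336/1675)*(-4) = -1 - 5344/1675 = -7019/1675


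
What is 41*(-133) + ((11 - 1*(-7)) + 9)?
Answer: -5426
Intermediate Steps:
41*(-133) + ((11 - 1*(-7)) + 9) = -5453 + ((11 + 7) + 9) = -5453 + (18 + 9) = -5453 + 27 = -5426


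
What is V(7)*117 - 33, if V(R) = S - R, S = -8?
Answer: -1788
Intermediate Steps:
V(R) = -8 - R
V(7)*117 - 33 = (-8 - 1*7)*117 - 33 = (-8 - 7)*117 - 33 = -15*117 - 33 = -1755 - 33 = -1788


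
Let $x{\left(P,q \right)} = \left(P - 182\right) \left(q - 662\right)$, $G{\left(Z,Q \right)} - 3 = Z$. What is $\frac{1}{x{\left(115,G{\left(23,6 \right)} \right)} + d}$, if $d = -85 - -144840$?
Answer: $\frac{1}{187367} \approx 5.3371 \cdot 10^{-6}$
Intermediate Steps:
$G{\left(Z,Q \right)} = 3 + Z$
$x{\left(P,q \right)} = \left(-662 + q\right) \left(-182 + P\right)$ ($x{\left(P,q \right)} = \left(-182 + P\right) \left(-662 + q\right) = \left(-662 + q\right) \left(-182 + P\right)$)
$d = 144755$ ($d = -85 + 144840 = 144755$)
$\frac{1}{x{\left(115,G{\left(23,6 \right)} \right)} + d} = \frac{1}{\left(120484 - 76130 - 182 \left(3 + 23\right) + 115 \left(3 + 23\right)\right) + 144755} = \frac{1}{\left(120484 - 76130 - 4732 + 115 \cdot 26\right) + 144755} = \frac{1}{\left(120484 - 76130 - 4732 + 2990\right) + 144755} = \frac{1}{42612 + 144755} = \frac{1}{187367}$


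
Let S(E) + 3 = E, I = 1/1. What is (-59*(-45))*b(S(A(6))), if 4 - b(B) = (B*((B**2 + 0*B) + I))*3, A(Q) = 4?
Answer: -5310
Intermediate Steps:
I = 1
S(E) = -3 + E
b(B) = 4 - 3*B*(1 + B**2) (b(B) = 4 - B*((B**2 + 0*B) + 1)*3 = 4 - B*((B**2 + 0) + 1)*3 = 4 - B*(B**2 + 1)*3 = 4 - B*(1 + B**2)*3 = 4 - 3*B*(1 + B**2))
(-59*(-45))*b(S(A(6))) = (-59*(-45))*(4 - 3*(-3 + 4) - 3*(-3 + 4)**3) = 2655*(4 - 3*1 - 3*1**3) = 2655*(4 - 3 - 3*1) = 2655*(4 - 3 - 3) = 2655*(-2) = -5310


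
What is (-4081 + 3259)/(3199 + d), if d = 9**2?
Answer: -411/1640 ≈ -0.25061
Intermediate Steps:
d = 81
(-4081 + 3259)/(3199 + d) = (-4081 + 3259)/(3199 + 81) = -822/3280 = -822*1/3280 = -411/1640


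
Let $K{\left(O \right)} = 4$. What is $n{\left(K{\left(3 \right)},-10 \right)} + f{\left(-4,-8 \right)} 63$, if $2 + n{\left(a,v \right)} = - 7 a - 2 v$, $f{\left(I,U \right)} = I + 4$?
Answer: $-10$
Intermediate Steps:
$f{\left(I,U \right)} = 4 + I$
$n{\left(a,v \right)} = -2 - 7 a - 2 v$ ($n{\left(a,v \right)} = -2 - \left(2 v + 7 a\right) = -2 - 7 a - 2 v$)
$n{\left(K{\left(3 \right)},-10 \right)} + f{\left(-4,-8 \right)} 63 = \left(-2 - 28 - -20\right) + \left(4 - 4\right) 63 = \left(-2 - 28 + 20\right) + 0 \cdot 63 = -10 + 0 = -10$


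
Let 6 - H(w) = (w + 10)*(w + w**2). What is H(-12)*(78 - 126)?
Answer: -12960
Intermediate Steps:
H(w) = 6 - (10 + w)*(w + w**2) (H(w) = 6 - (w + 10)*(w + w**2) = 6 - (10 + w)*(w + w**2))
H(-12)*(78 - 126) = (6 - 1*(-12)**3 - 11*(-12)**2 - 10*(-12))*(78 - 126) = (6 - 1*(-1728) - 11*144 + 120)*(-48) = (6 + 1728 - 1584 + 120)*(-48) = 270*(-48) = -12960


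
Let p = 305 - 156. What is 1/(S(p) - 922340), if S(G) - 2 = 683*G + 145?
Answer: -1/820426 ≈ -1.2189e-6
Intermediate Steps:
p = 149
S(G) = 147 + 683*G (S(G) = 2 + (683*G + 145) = 2 + (145 + 683*G) = 147 + 683*G)
1/(S(p) - 922340) = 1/((147 + 683*149) - 922340) = 1/((147 + 101767) - 922340) = 1/(101914 - 922340) = 1/(-820426) = -1/820426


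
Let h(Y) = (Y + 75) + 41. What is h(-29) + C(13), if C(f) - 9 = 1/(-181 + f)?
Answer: 16127/168 ≈ 95.994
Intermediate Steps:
h(Y) = 116 + Y (h(Y) = (75 + Y) + 41 = 116 + Y)
C(f) = 9 + 1/(-181 + f)
h(-29) + C(13) = (116 - 29) + (-1628 + 9*13)/(-181 + 13) = 87 + (-1628 + 117)/(-168) = 87 - 1/168*(-1511) = 87 + 1511/168 = 16127/168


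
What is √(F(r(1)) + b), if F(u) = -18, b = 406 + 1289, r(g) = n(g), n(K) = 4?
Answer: √1677 ≈ 40.951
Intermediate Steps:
r(g) = 4
b = 1695
√(F(r(1)) + b) = √(-18 + 1695) = √1677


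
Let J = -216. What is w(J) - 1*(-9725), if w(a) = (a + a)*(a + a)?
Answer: 196349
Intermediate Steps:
w(a) = 4*a² (w(a) = (2*a)*(2*a) = 4*a²)
w(J) - 1*(-9725) = 4*(-216)² - 1*(-9725) = 4*46656 + 9725 = 186624 + 9725 = 196349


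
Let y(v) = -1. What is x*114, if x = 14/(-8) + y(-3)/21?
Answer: -2869/14 ≈ -204.93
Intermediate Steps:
x = -151/84 (x = 14/(-8) - 1/21 = 14*(-1/8) - 1*1/21 = -7/4 - 1/21 = -151/84 ≈ -1.7976)
x*114 = -151/84*114 = -2869/14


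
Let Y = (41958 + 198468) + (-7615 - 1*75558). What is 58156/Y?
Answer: 58156/157253 ≈ 0.36982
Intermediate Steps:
Y = 157253 (Y = 240426 + (-7615 - 75558) = 240426 - 83173 = 157253)
58156/Y = 58156/157253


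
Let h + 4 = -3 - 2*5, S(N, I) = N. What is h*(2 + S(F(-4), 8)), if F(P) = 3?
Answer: -85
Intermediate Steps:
h = -17 (h = -4 + (-3 - 2*5) = -4 + (-3 - 10) = -4 - 13 = -17)
h*(2 + S(F(-4), 8)) = -17*(2 + 3) = -17*5 = -85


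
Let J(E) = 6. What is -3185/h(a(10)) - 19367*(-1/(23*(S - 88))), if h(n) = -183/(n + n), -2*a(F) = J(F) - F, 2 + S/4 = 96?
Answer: 29311307/404064 ≈ 72.541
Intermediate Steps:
S = 376 (S = -8 + 4*96 = -8 + 384 = 376)
a(F) = -3 + F/2 (a(F) = -(6 - F)/2 = -3 + F/2)
h(n) = -183/(2*n) (h(n) = -183*1/(2*n) = -183/(2*n))
-3185/h(a(10)) - 19367*(-1/(23*(S - 88))) = -3185/((-183/(2*(-3 + (1/2)*10)))) - 19367*(-1/(23*(376 - 88))) = -3185/((-183/(2*(-3 + 5)))) - 19367/(288*(-23)) = -3185/((-183/2/2)) - 19367/(-6624) = -3185/((-183/2*1/2)) - 19367*(-1/6624) = -3185/(-183/4) + 19367/6624 = -3185*(-4/183) + 19367/6624 = 12740/183 + 19367/6624 = 29311307/404064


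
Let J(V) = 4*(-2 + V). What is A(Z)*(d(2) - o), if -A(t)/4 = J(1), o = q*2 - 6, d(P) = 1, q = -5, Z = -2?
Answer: 272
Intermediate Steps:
o = -16 (o = -5*2 - 6 = -10 - 6 = -16)
J(V) = -8 + 4*V
A(t) = 16 (A(t) = -4*(-8 + 4*1) = -4*(-8 + 4) = -4*(-4) = 16)
A(Z)*(d(2) - o) = 16*(1 - 1*(-16)) = 16*(1 + 16) = 16*17 = 272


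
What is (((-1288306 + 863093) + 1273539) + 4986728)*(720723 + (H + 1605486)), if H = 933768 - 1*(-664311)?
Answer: 22898432391552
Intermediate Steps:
H = 1598079 (H = 933768 + 664311 = 1598079)
(((-1288306 + 863093) + 1273539) + 4986728)*(720723 + (H + 1605486)) = (((-1288306 + 863093) + 1273539) + 4986728)*(720723 + (1598079 + 1605486)) = ((-425213 + 1273539) + 4986728)*(720723 + 3203565) = (848326 + 4986728)*3924288 = 5835054*3924288 = 22898432391552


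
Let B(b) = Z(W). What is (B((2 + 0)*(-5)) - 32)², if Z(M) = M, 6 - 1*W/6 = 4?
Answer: 400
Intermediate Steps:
W = 12 (W = 36 - 6*4 = 36 - 24 = 12)
B(b) = 12
(B((2 + 0)*(-5)) - 32)² = (12 - 32)² = (-20)² = 400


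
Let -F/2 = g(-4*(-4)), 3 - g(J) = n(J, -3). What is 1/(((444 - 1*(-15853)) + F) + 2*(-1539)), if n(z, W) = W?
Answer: 1/13207 ≈ 7.5717e-5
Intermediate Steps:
g(J) = 6 (g(J) = 3 - 1*(-3) = 3 + 3 = 6)
F = -12 (F = -2*6 = -12)
1/(((444 - 1*(-15853)) + F) + 2*(-1539)) = 1/(((444 - 1*(-15853)) - 12) + 2*(-1539)) = 1/(((444 + 15853) - 12) - 3078) = 1/((16297 - 12) - 3078) = 1/(16285 - 3078) = 1/13207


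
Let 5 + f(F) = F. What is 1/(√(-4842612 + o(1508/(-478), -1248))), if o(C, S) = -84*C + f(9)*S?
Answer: -I*√7691245855/193085670 ≈ -0.0004542*I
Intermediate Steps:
f(F) = -5 + F
o(C, S) = -84*C + 4*S (o(C, S) = -84*C + (-5 + 9)*S = -84*C + 4*S)
1/(√(-4842612 + o(1508/(-478), -1248))) = 1/(√(-4842612 + (-126672/(-478) + 4*(-1248)))) = 1/(√(-4842612 + (-126672*(-1)/478 - 4992))) = 1/(√(-4842612 + (-84*(-754/239) - 4992))) = 1/(√(-4842612 + (63336/239 - 4992))) = 1/(√(-4842612 - 1129752/239)) = 1/(√(-1158514020/239)) = 1/(6*I*√7691245855/239) = -I*√7691245855/193085670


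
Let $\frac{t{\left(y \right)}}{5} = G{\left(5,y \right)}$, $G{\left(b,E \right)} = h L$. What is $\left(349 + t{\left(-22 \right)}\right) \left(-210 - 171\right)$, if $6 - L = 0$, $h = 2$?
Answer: $-155829$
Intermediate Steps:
$L = 6$ ($L = 6 - 0 = 6 + 0 = 6$)
$G{\left(b,E \right)} = 12$ ($G{\left(b,E \right)} = 2 \cdot 6 = 12$)
$t{\left(y \right)} = 60$ ($t{\left(y \right)} = 5 \cdot 12 = 60$)
$\left(349 + t{\left(-22 \right)}\right) \left(-210 - 171\right) = \left(349 + 60\right) \left(-210 - 171\right) = 409 \left(-381\right) = -155829$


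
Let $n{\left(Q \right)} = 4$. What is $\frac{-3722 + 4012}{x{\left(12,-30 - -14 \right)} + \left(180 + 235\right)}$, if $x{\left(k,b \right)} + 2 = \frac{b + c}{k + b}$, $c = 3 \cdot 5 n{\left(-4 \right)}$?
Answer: $\frac{145}{201} \approx 0.72139$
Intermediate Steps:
$c = 60$ ($c = 3 \cdot 5 \cdot 4 = 15 \cdot 4 = 60$)
$x{\left(k,b \right)} = -2 + \frac{60 + b}{b + k}$ ($x{\left(k,b \right)} = -2 + \frac{b + 60}{k + b} = -2 + \frac{60 + b}{b + k}$)
$\frac{-3722 + 4012}{x{\left(12,-30 - -14 \right)} + \left(180 + 235\right)} = \frac{-3722 + 4012}{\frac{60 - \left(-30 - -14\right) - 24}{\left(-30 - -14\right) + 12} + \left(180 + 235\right)} = \frac{290}{\frac{60 - \left(-30 + 14\right) - 24}{\left(-30 + 14\right) + 12} + 415} = \frac{290}{\frac{60 - -16 - 24}{-16 + 12} + 415} = \frac{290}{\frac{60 + 16 - 24}{-4} + 415} = \frac{290}{\left(- \frac{1}{4}\right) 52 + 415} = \frac{290}{-13 + 415} = \frac{290}{402} = 290 \cdot \frac{1}{402} = \frac{145}{201}$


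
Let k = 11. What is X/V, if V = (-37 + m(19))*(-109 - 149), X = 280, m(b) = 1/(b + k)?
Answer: 1400/47687 ≈ 0.029358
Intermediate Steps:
m(b) = 1/(11 + b) (m(b) = 1/(b + 11) = 1/(11 + b))
V = 47687/5 (V = (-37 + 1/(11 + 19))*(-109 - 149) = (-37 + 1/30)*(-258) = -1109/30*(-258) = 47687/5 ≈ 9537.4)
X/V = 280/(47687/5) = 280*(5/47687) = 1400/47687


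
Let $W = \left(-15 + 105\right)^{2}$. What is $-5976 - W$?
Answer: $-14076$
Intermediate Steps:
$W = 8100$ ($W = 90^{2} = 8100$)
$-5976 - W = -5976 - 8100 = -14076$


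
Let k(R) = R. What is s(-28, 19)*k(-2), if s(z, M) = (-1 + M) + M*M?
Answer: -758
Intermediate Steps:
s(z, M) = -1 + M + M² (s(z, M) = (-1 + M) + M² = -1 + M + M²)
s(-28, 19)*k(-2) = (-1 + 19 + 19²)*(-2) = (-1 + 19 + 361)*(-2) = 379*(-2) = -758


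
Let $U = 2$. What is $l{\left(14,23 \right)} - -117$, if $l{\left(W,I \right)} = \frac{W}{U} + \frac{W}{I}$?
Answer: $\frac{2866}{23} \approx 124.61$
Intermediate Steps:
$l{\left(W,I \right)} = \frac{W}{2} + \frac{W}{I}$
$l{\left(14,23 \right)} - -117 = \left(\frac{1}{2} \cdot 14 + \frac{14}{23}\right) - -117 = \left(7 + 14 \cdot \frac{1}{23}\right) + 117 = \left(7 + \frac{14}{23}\right) + 117 = \frac{175}{23} + 117 = \frac{2866}{23}$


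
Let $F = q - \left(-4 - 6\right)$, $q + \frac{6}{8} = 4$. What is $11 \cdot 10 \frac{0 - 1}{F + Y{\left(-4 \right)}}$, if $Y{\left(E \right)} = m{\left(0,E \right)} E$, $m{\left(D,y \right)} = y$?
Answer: $- \frac{440}{117} \approx -3.7607$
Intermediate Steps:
$q = \frac{13}{4}$ ($q = - \frac{3}{4} + 4 = \frac{13}{4} \approx 3.25$)
$Y{\left(E \right)} = E^{2}$ ($Y{\left(E \right)} = E E = E^{2}$)
$F = \frac{53}{4}$ ($F = \frac{13}{4} - \left(-4 - 6\right) = \frac{13}{4} - -10 = \frac{13}{4} + 10 = \frac{53}{4} \approx 13.25$)
$11 \cdot 10 \frac{0 - 1}{F + Y{\left(-4 \right)}} = 11 \cdot 10 \frac{0 - 1}{\frac{53}{4} + \left(-4\right)^{2}} = 110 \left(- \frac{1}{\frac{53}{4} + 16}\right) = 110 \left(- \frac{1}{\frac{117}{4}}\right) = 110 \left(\left(-1\right) \frac{4}{117}\right) = 110 \left(- \frac{4}{117}\right) = - \frac{440}{117}$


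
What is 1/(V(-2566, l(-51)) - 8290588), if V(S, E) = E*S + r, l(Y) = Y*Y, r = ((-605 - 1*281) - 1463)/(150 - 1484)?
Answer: -46/688378603 ≈ -6.6824e-8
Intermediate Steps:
r = 81/46 (r = ((-605 - 281) - 1463)/(-1334) = (-886 - 1463)*(-1/1334) = -2349*(-1/1334) = 81/46 ≈ 1.7609)
l(Y) = Y²
V(S, E) = 81/46 + E*S (V(S, E) = E*S + 81/46 = 81/46 + E*S)
1/(V(-2566, l(-51)) - 8290588) = 1/((81/46 + (-51)²*(-2566)) - 8290588) = 1/((81/46 + 2601*(-2566)) - 8290588) = 1/((81/46 - 6674166) - 8290588) = 1/(-307011555/46 - 8290588) = 1/(-688378603/46) = -46/688378603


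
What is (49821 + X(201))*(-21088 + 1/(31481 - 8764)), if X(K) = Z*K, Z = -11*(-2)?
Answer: -25985439761085/22717 ≈ -1.1439e+9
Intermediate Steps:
Z = 22
X(K) = 22*K
(49821 + X(201))*(-21088 + 1/(31481 - 8764)) = (49821 + 22*201)*(-21088 + 1/(31481 - 8764)) = (49821 + 4422)*(-21088 + 1/22717) = 54243*(-21088 + 1/22717) = 54243*(-479056095/22717) = -25985439761085/22717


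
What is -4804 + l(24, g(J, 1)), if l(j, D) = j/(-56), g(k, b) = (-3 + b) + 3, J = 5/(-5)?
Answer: -33631/7 ≈ -4804.4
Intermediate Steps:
J = -1 (J = 5*(-⅕) = -1)
g(k, b) = b
l(j, D) = -j/56 (l(j, D) = j*(-1/56) = -j/56)
-4804 + l(24, g(J, 1)) = -4804 - 1/56*24 = -4804 - 3/7 = -33631/7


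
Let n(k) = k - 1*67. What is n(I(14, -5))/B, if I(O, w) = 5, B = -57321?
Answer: 62/57321 ≈ 0.0010816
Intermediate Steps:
n(k) = -67 + k (n(k) = k - 67 = -67 + k)
n(I(14, -5))/B = (-67 + 5)/(-57321) = -62*(-1/57321) = 62/57321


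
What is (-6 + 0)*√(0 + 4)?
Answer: -12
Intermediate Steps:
(-6 + 0)*√(0 + 4) = -6*√4 = -6*2 = -12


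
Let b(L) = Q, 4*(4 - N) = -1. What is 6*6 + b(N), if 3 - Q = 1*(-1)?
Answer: 40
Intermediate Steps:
N = 17/4 (N = 4 - 1/4*(-1) = 4 + 1/4 = 17/4 ≈ 4.2500)
Q = 4 (Q = 3 - (-1) = 3 - 1*(-1) = 3 + 1 = 4)
b(L) = 4
6*6 + b(N) = 6*6 + 4 = 36 + 4 = 40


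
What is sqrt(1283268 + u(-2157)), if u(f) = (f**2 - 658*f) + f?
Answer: sqrt(7353066) ≈ 2711.7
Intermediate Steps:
u(f) = f**2 - 657*f
sqrt(1283268 + u(-2157)) = sqrt(1283268 - 2157*(-657 - 2157)) = sqrt(1283268 - 2157*(-2814)) = sqrt(1283268 + 6069798) = sqrt(7353066)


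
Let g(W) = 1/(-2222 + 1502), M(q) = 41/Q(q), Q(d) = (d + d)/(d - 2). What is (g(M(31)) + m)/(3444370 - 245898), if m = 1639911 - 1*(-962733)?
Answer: 81474073/100126080 ≈ 0.81371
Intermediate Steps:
Q(d) = 2*d/(-2 + d) (Q(d) = (2*d)/(-2 + d) = 2*d/(-2 + d))
m = 2602644 (m = 1639911 + 962733 = 2602644)
M(q) = 41*(-2 + q)/(2*q) (M(q) = 41/((2*q/(-2 + q))) = 41*((-2 + q)/(2*q)) = 41*(-2 + q)/(2*q))
g(W) = -1/720 (g(W) = 1/(-720) = -1/720)
(g(M(31)) + m)/(3444370 - 245898) = (-1/720 + 2602644)/(3444370 - 245898) = (1873903679/720)/3198472 = (1873903679/720)*(1/3198472) = 81474073/100126080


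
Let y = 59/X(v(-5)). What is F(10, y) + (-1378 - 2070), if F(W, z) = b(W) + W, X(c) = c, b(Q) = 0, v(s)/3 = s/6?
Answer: -3438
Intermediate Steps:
v(s) = s/2 (v(s) = 3*(s/6) = s/2)
y = -118/5 (y = 59/(((1/2)*(-5))) = 59/(-5/2) = 59*(-2/5) = -118/5 ≈ -23.600)
F(W, z) = W (F(W, z) = 0 + W = W)
F(10, y) + (-1378 - 2070) = 10 + (-1378 - 2070) = 10 - 3448 = -3438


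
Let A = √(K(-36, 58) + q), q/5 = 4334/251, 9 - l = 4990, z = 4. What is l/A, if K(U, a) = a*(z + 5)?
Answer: -4981*√9581423/76346 ≈ -201.95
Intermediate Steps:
l = -4981 (l = 9 - 1*4990 = 9 - 4990 = -4981)
q = 21670/251 (q = 5*(4334/251) = 21670/251 ≈ 86.335)
K(U, a) = 9*a (K(U, a) = a*(4 + 5) = a*9 = 9*a)
A = 2*√9581423/251 (A = √(9*58 + 21670/251) = √(522 + 21670/251) = √(152692/251) = 2*√9581423/251 ≈ 24.664)
l/A = -4981*√9581423/76346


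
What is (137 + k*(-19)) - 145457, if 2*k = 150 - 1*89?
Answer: -291799/2 ≈ -1.4590e+5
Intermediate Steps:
k = 61/2 (k = (150 - 1*89)/2 = (150 - 89)/2 = (½)*61 = 61/2 ≈ 30.500)
(137 + k*(-19)) - 145457 = (137 + (61/2)*(-19)) - 145457 = (137 - 1159/2) - 145457 = -885/2 - 145457 = -291799/2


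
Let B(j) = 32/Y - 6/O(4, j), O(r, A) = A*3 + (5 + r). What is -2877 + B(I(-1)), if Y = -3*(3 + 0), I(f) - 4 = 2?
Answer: -25927/9 ≈ -2880.8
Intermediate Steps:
I(f) = 6 (I(f) = 4 + 2 = 6)
O(r, A) = 5 + r + 3*A (O(r, A) = 3*A + (5 + r) = 5 + r + 3*A)
Y = -9 (Y = -3*3 = -9)
B(j) = -32/9 - 6/(9 + 3*j) (B(j) = 32/(-9) - 6/(5 + 4 + 3*j) = 32*(-⅑) - 6/(9 + 3*j) = -32/9 - 6/(9 + 3*j))
-2877 + B(I(-1)) = -2877 + 2*(-57 - 16*6)/(9*(3 + 6)) = -2877 + (2/9)*(-57 - 96)/9 = -2877 + (2/9)*(⅑)*(-153) = -2877 - 34/9 = -25927/9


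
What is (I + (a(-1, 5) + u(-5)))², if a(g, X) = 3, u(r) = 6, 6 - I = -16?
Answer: 961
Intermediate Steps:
I = 22 (I = 6 - 1*(-16) = 6 + 16 = 22)
(I + (a(-1, 5) + u(-5)))² = (22 + (3 + 6))² = (22 + 9)² = 31² = 961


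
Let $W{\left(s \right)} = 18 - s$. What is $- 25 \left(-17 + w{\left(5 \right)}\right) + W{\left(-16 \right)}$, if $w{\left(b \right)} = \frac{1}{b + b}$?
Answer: $\frac{913}{2} \approx 456.5$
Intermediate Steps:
$w{\left(b \right)} = \frac{1}{2 b}$
$- 25 \left(-17 + w{\left(5 \right)}\right) + W{\left(-16 \right)} = - 25 \left(-17 + \frac{1}{2 \cdot 5}\right) + \left(18 - -16\right) = - 25 \left(-17 + \frac{1}{2} \cdot \frac{1}{5}\right) + \left(18 + 16\right) = - 25 \left(-17 + \frac{1}{10}\right) + 34 = \left(-25\right) \left(- \frac{169}{10}\right) + 34 = \frac{845}{2} + 34 = \frac{913}{2}$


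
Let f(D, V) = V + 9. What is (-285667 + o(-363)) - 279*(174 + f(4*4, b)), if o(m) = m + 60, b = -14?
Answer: -333121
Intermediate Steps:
o(m) = 60 + m
f(D, V) = 9 + V
(-285667 + o(-363)) - 279*(174 + f(4*4, b)) = (-285667 + (60 - 363)) - 279*(174 + (9 - 14)) = (-285667 - 303) - 279*(174 - 5) = -285970 - 279*169 = -285970 - 47151 = -333121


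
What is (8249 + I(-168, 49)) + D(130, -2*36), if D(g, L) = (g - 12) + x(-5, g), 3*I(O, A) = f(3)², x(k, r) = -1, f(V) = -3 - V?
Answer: 8378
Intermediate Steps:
I(O, A) = 12 (I(O, A) = (-3 - 1*3)²/3 = (-3 - 3)²/3 = (⅓)*(-6)² = (⅓)*36 = 12)
D(g, L) = -13 + g (D(g, L) = (g - 12) - 1 = (-12 + g) - 1 = -13 + g)
(8249 + I(-168, 49)) + D(130, -2*36) = (8249 + 12) + (-13 + 130) = 8261 + 117 = 8378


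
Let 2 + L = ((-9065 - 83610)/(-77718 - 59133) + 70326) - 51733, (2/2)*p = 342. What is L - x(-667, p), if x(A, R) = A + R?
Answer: 235342381/12441 ≈ 18917.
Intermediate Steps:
p = 342
L = 231299056/12441 (L = -2 + (((-9065 - 83610)/(-77718 - 59133) + 70326) - 51733) = -2 + ((-92675/(-136851) + 70326) - 51733) = -2 + ((-92675*(-1/136851) + 70326) - 51733) = -2 + ((8425/12441 + 70326) - 51733) = -2 + (874934191/12441 - 51733) = -2 + 231323938/12441 = 231299056/12441 ≈ 18592.)
L - x(-667, p) = 231299056/12441 - (-667 + 342) = 231299056/12441 - 1*(-325) = 231299056/12441 + 325 = 235342381/12441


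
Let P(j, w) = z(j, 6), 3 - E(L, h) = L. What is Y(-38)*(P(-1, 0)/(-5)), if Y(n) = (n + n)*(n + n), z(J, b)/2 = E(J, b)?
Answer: -46208/5 ≈ -9241.6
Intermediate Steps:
E(L, h) = 3 - L
z(J, b) = 6 - 2*J (z(J, b) = 2*(3 - J) = 6 - 2*J)
P(j, w) = 6 - 2*j
Y(n) = 4*n² (Y(n) = (2*n)*(2*n) = 4*n²)
Y(-38)*(P(-1, 0)/(-5)) = (4*(-38)²)*((6 - 2*(-1))/(-5)) = (4*1444)*((6 + 2)*(-⅕)) = 5776*(8*(-⅕)) = 5776*(-8/5) = -46208/5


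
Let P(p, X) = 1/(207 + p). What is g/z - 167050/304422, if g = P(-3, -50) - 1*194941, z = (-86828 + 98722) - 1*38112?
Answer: 1868796764131/271365423864 ≈ 6.8866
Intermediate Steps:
z = -26218 (z = 11894 - 38112 = -26218)
g = -39767963/204 (g = 1/(207 - 3) - 1*194941 = 1/204 - 194941 = -39767963/204 ≈ -1.9494e+5)
g/z - 167050/304422 = -39767963/204/(-26218) - 167050/304422 = -39767963/204*(-1/26218) - 167050*1/304422 = 39767963/5348472 - 83525/152211 = 1868796764131/271365423864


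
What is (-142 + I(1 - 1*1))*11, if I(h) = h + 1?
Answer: -1551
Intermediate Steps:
I(h) = 1 + h
(-142 + I(1 - 1*1))*11 = (-142 + (1 + (1 - 1*1)))*11 = (-142 + (1 + (1 - 1)))*11 = (-142 + (1 + 0))*11 = (-142 + 1)*11 = -141*11 = -1551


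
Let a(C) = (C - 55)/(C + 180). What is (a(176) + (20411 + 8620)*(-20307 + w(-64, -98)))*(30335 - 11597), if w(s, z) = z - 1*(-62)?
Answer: -1969791375179763/178 ≈ -1.1066e+13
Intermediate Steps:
w(s, z) = 62 + z (w(s, z) = z + 62 = 62 + z)
a(C) = (-55 + C)/(180 + C)
(a(176) + (20411 + 8620)*(-20307 + w(-64, -98)))*(30335 - 11597) = ((-55 + 176)/(180 + 176) + (20411 + 8620)*(-20307 + (62 - 98)))*(30335 - 11597) = (121/356 + 29031*(-20307 - 36))*18738 = ((1/356)*121 + 29031*(-20343))*18738 = (121/356 - 590577633)*18738 = -210245637227/356*18738 = -1969791375179763/178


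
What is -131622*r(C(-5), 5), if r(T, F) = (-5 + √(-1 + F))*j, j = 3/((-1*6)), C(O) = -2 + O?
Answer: -197433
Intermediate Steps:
j = -½ (j = 3/(-6) = 3*(-⅙) = -½ ≈ -0.50000)
r(T, F) = 5/2 - √(-1 + F)/2 (r(T, F) = (-5 + √(-1 + F))*(-½) = 5/2 - √(-1 + F)/2)
-131622*r(C(-5), 5) = -131622*(5/2 - √(-1 + 5)/2) = -131622*(5/2 - √4/2) = -131622*(5/2 - ½*2) = -131622*(5/2 - 1) = -131622*3/2 = -197433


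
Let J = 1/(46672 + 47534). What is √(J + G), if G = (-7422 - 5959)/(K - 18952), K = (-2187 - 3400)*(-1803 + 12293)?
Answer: √114731252531263039/21916570571 ≈ 0.015455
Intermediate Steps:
K = -58607630 (K = -5587*10490 = -58607630)
J = 1/94206 ≈ 1.0615e-5
G = 13381/58626582 (G = (-7422 - 5959)/(-58607630 - 18952) = -13381/(-58626582) = -13381*(-1/58626582) = 13381/58626582 ≈ 0.00022824)
√(J + G) = √(1/94206 + 13381/58626582) = √(5234909/21916570571) = √114731252531263039/21916570571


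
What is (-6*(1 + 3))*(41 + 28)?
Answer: -1656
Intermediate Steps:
(-6*(1 + 3))*(41 + 28) = -6*4*69 = -24*69 = -1656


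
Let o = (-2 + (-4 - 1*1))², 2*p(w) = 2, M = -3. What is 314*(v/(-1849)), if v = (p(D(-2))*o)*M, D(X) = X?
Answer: 46158/1849 ≈ 24.964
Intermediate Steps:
p(w) = 1 (p(w) = (½)*2 = 1)
o = 49 (o = (-2 + (-4 - 1))² = (-2 - 5)² = (-7)² = 49)
v = -147 (v = (1*49)*(-3) = 49*(-3) = -147)
314*(v/(-1849)) = 314*(-147/(-1849)) = 314*(-147*(-1/1849)) = 314*(147/1849) = 46158/1849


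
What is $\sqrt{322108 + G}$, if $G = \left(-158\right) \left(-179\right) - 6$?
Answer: $4 \sqrt{21899} \approx 591.93$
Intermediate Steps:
$G = 28276$ ($G = 28282 - 6 = 28276$)
$\sqrt{322108 + G} = \sqrt{322108 + 28276} = \sqrt{350384} = 4 \sqrt{21899}$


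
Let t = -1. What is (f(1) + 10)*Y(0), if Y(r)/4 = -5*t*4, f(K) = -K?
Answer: 720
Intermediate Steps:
Y(r) = 80 (Y(r) = 4*(-5*(-1)*4) = 4*(5*4) = 4*20 = 80)
(f(1) + 10)*Y(0) = (-1*1 + 10)*80 = (-1 + 10)*80 = 9*80 = 720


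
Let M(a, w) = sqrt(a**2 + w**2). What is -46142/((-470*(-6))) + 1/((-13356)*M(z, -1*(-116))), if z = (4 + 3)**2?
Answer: -23071/1410 - sqrt(15857)/211786092 ≈ -16.362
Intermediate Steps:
z = 49 (z = 7**2 = 49)
-46142/((-470*(-6))) + 1/((-13356)*M(z, -1*(-116))) = -46142/((-470*(-6))) + 1/((-13356)*(sqrt(49**2 + (-1*(-116))**2))) = -46142/2820 - 1/(13356*sqrt(2401 + 116**2)) = -46142*1/2820 - 1/(13356*sqrt(2401 + 13456)) = -23071/1410 - sqrt(15857)/15857/13356 = -23071/1410 - sqrt(15857)/211786092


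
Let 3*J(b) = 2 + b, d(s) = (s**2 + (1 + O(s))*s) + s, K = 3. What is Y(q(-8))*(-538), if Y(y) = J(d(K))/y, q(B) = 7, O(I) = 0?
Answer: -9146/21 ≈ -435.52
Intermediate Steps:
d(s) = s**2 + 2*s (d(s) = (s**2 + (1 + 0)*s) + s = (s**2 + 1*s) + s = (s**2 + s) + s = (s + s**2) + s = s**2 + 2*s)
J(b) = 2/3 + b/3 (J(b) = (2 + b)/3 = 2/3 + b/3)
Y(y) = 17/(3*y) (Y(y) = (2/3 + (3*(2 + 3))/3)/y = (2/3 + (3*5)/3)/y = (2/3 + (1/3)*15)/y = (2/3 + 5)/y = 17/(3*y))
Y(q(-8))*(-538) = ((17/3)/7)*(-538) = ((17/3)*(1/7))*(-538) = (17/21)*(-538) = -9146/21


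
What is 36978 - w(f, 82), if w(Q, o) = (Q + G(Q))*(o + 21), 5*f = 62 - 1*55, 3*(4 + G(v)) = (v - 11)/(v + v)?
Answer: 1307723/35 ≈ 37364.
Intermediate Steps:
G(v) = -4 + (-11 + v)/(6*v) (G(v) = -4 + ((v - 11)/(v + v))/3 = -4 + ((-11 + v)/((2*v)))/3 = -4 + ((-11 + v)*(1/(2*v)))/3 = -4 + ((-11 + v)/(2*v))/3 = -4 + (-11 + v)/(6*v))
f = 7/5 (f = (62 - 1*55)/5 = (62 - 55)/5 = (⅕)*7 = 7/5 ≈ 1.4000)
w(Q, o) = (21 + o)*(Q + (-11 - 23*Q)/(6*Q)) (w(Q, o) = (Q + (-11 - 23*Q)/(6*Q))*(o + 21) = (Q + (-11 - 23*Q)/(6*Q))*(21 + o) = (21 + o)*(Q + (-11 - 23*Q)/(6*Q)))
36978 - w(f, 82) = 36978 - (-231 - 483*7/5 - 1*82*(11 + 23*(7/5)) + 6*(7/5)²*(21 + 82))/(6*7/5) = 36978 - 5*(-231 - 3381/5 - 1*82*(11 + 161/5) + 6*(49/25)*103)/(6*7) = 36978 - 5*(-231 - 3381/5 - 1*82*216/5 + 30282/25)/(6*7) = 36978 - 5*(-231 - 3381/5 - 17712/5 + 30282/25)/(6*7) = 36978 - 5*(-80958)/(6*7*25) = 36978 - 1*(-13493/35) = 36978 + 13493/35 = 1307723/35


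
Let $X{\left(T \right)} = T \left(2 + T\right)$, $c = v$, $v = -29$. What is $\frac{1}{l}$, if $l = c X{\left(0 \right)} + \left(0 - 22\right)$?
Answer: $- \frac{1}{22} \approx -0.045455$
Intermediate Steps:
$c = -29$
$l = -22$ ($l = - 29 \cdot 0 \left(2 + 0\right) + \left(0 - 22\right) = - 29 \cdot 0 \cdot 2 + \left(0 - 22\right) = \left(-29\right) 0 - 22 = 0 - 22 = -22$)
$\frac{1}{l} = \frac{1}{-22} = - \frac{1}{22}$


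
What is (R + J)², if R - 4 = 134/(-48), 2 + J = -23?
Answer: 326041/576 ≈ 566.04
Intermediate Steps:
J = -25 (J = -2 - 23 = -25)
R = 29/24 (R = 4 + 134/(-48) = 4 + 134*(-1/48) = 4 - 67/24 = 29/24 ≈ 1.2083)
(R + J)² = (29/24 - 25)² = (-571/24)² = 326041/576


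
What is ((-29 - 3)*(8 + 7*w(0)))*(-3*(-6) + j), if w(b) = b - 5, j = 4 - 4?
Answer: 15552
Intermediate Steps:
j = 0
w(b) = -5 + b
((-29 - 3)*(8 + 7*w(0)))*(-3*(-6) + j) = ((-29 - 3)*(8 + 7*(-5 + 0)))*(-3*(-6) + 0) = (-32*(8 + 7*(-5)))*(18 + 0) = -32*(8 - 35)*18 = -32*(-27)*18 = 864*18 = 15552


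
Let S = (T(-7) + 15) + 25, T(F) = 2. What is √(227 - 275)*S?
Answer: 168*I*√3 ≈ 290.98*I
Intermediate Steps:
S = 42 (S = (2 + 15) + 25 = 17 + 25 = 42)
√(227 - 275)*S = √(227 - 275)*42 = √(-48)*42 = (4*I*√3)*42 = 168*I*√3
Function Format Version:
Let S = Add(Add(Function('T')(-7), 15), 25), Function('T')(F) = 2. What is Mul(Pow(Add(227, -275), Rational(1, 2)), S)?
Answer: Mul(168, I, Pow(3, Rational(1, 2))) ≈ Mul(290.98, I)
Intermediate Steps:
S = 42 (S = Add(Add(2, 15), 25) = Add(17, 25) = 42)
Mul(Pow(Add(227, -275), Rational(1, 2)), S) = Mul(Pow(Add(227, -275), Rational(1, 2)), 42) = Mul(Pow(-48, Rational(1, 2)), 42) = Mul(Mul(4, I, Pow(3, Rational(1, 2))), 42) = Mul(168, I, Pow(3, Rational(1, 2)))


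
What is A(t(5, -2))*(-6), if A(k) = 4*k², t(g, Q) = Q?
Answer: -96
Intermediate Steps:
A(t(5, -2))*(-6) = (4*(-2)²)*(-6) = (4*4)*(-6) = 16*(-6) = -96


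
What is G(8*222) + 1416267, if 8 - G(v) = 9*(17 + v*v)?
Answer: -26971462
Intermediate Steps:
G(v) = -145 - 9*v² (G(v) = 8 - 9*(17 + v*v) = 8 - 9*(17 + v²) = 8 - (153 + 9*v²) = 8 + (-153 - 9*v²) = -145 - 9*v²)
G(8*222) + 1416267 = (-145 - 9*(8*222)²) + 1416267 = (-145 - 9*1776²) + 1416267 = (-145 - 9*3154176) + 1416267 = (-145 - 28387584) + 1416267 = -28387729 + 1416267 = -26971462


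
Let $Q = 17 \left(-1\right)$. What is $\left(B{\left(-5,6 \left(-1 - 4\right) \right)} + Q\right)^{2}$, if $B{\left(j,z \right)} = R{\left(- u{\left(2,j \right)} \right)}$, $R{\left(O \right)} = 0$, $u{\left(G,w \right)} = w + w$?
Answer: $289$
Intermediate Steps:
$u{\left(G,w \right)} = 2 w$
$B{\left(j,z \right)} = 0$
$Q = -17$
$\left(B{\left(-5,6 \left(-1 - 4\right) \right)} + Q\right)^{2} = \left(0 - 17\right)^{2} = \left(-17\right)^{2} = 289$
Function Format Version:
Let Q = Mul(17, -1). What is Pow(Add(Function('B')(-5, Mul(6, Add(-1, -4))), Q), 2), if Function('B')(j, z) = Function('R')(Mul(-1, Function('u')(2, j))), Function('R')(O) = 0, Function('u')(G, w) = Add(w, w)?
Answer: 289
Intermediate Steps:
Function('u')(G, w) = Mul(2, w)
Function('B')(j, z) = 0
Q = -17
Pow(Add(Function('B')(-5, Mul(6, Add(-1, -4))), Q), 2) = Pow(Add(0, -17), 2) = Pow(-17, 2) = 289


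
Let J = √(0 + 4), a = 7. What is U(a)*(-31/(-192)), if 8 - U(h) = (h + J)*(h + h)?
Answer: -1829/96 ≈ -19.052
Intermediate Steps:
J = 2 (J = √4 = 2)
U(h) = 8 - 2*h*(2 + h) (U(h) = 8 - (h + 2)*(h + h) = 8 - (2 + h)*2*h = 8 - 2*h*(2 + h))
U(a)*(-31/(-192)) = (8 - 4*7 - 2*7²)*(-31/(-192)) = (8 - 28 - 2*49)*(-31*(-1/192)) = (8 - 28 - 98)*(31/192) = -118*31/192 = -1829/96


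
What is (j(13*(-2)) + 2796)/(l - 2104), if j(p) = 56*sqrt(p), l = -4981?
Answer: -2796/7085 - 56*I*sqrt(26)/7085 ≈ -0.39464 - 0.040303*I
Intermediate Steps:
(j(13*(-2)) + 2796)/(l - 2104) = (56*sqrt(13*(-2)) + 2796)/(-4981 - 2104) = (56*sqrt(-26) + 2796)/(-7085) = (56*(I*sqrt(26)) + 2796)*(-1/7085) = (56*I*sqrt(26) + 2796)*(-1/7085) = (2796 + 56*I*sqrt(26))*(-1/7085) = -2796/7085 - 56*I*sqrt(26)/7085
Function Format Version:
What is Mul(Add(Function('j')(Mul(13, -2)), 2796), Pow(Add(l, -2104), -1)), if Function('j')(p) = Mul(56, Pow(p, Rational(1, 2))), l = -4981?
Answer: Add(Rational(-2796, 7085), Mul(Rational(-56, 7085), I, Pow(26, Rational(1, 2)))) ≈ Add(-0.39464, Mul(-0.040303, I))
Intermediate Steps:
Mul(Add(Function('j')(Mul(13, -2)), 2796), Pow(Add(l, -2104), -1)) = Mul(Add(Mul(56, Pow(Mul(13, -2), Rational(1, 2))), 2796), Pow(Add(-4981, -2104), -1)) = Mul(Add(Mul(56, Pow(-26, Rational(1, 2))), 2796), Pow(-7085, -1)) = Mul(Add(Mul(56, Mul(I, Pow(26, Rational(1, 2)))), 2796), Rational(-1, 7085)) = Mul(Add(Mul(56, I, Pow(26, Rational(1, 2))), 2796), Rational(-1, 7085)) = Mul(Add(2796, Mul(56, I, Pow(26, Rational(1, 2)))), Rational(-1, 7085)) = Add(Rational(-2796, 7085), Mul(Rational(-56, 7085), I, Pow(26, Rational(1, 2))))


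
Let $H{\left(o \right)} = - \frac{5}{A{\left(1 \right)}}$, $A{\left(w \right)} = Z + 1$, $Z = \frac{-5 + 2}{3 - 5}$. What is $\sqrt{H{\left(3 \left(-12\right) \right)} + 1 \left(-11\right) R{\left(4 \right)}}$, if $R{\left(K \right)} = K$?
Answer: $i \sqrt{46} \approx 6.7823 i$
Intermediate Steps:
$Z = \frac{3}{2}$ ($Z = - \frac{3}{-2} = \left(-3\right) \left(- \frac{1}{2}\right) = \frac{3}{2} \approx 1.5$)
$A{\left(w \right)} = \frac{5}{2}$ ($A{\left(w \right)} = \frac{3}{2} + 1 = \frac{5}{2}$)
$H{\left(o \right)} = -2$ ($H{\left(o \right)} = - \frac{5}{\frac{5}{2}} = \left(-5\right) \frac{2}{5} = -2$)
$\sqrt{H{\left(3 \left(-12\right) \right)} + 1 \left(-11\right) R{\left(4 \right)}} = \sqrt{-2 + 1 \left(-11\right) 4} = \sqrt{-2 - 44} = \sqrt{-46} = i \sqrt{46}$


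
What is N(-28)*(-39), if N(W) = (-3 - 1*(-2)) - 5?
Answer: 234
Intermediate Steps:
N(W) = -6 (N(W) = (-3 + 2) - 5 = -1 - 5 = -6)
N(-28)*(-39) = -6*(-39) = 234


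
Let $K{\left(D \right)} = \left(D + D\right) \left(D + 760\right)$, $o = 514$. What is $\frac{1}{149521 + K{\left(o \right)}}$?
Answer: $\frac{1}{1459193} \approx 6.8531 \cdot 10^{-7}$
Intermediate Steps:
$K{\left(D \right)} = 2 D \left(760 + D\right)$
$\frac{1}{149521 + K{\left(o \right)}} = \frac{1}{149521 + 2 \cdot 514 \left(760 + 514\right)} = \frac{1}{149521 + 2 \cdot 514 \cdot 1274} = \frac{1}{149521 + 1309672} = \frac{1}{1459193}$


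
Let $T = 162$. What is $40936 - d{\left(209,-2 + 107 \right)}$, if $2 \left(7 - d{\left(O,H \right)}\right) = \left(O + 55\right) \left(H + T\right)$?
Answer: $76173$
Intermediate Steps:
$d{\left(O,H \right)} = 7 - \frac{\left(55 + O\right) \left(162 + H\right)}{2}$ ($d{\left(O,H \right)} = 7 - \frac{\left(O + 55\right) \left(H + 162\right)}{2} = 7 - \frac{\left(55 + O\right) \left(162 + H\right)}{2}$)
$40936 - d{\left(209,-2 + 107 \right)} = 40936 - \left(-4448 - 16929 - \frac{55 \left(-2 + 107\right)}{2} - \frac{1}{2} \left(-2 + 107\right) 209\right) = 40936 - \left(-4448 - 16929 - \frac{5775}{2} - \frac{105}{2} \cdot 209\right) = 40936 - \left(-4448 - 16929 - \frac{5775}{2} - \frac{21945}{2}\right) = 40936 - -35237 = 40936 + 35237 = 76173$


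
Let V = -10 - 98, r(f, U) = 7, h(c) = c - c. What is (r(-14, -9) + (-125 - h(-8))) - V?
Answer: -10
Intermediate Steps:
h(c) = 0
V = -108
(r(-14, -9) + (-125 - h(-8))) - V = (7 + (-125 - 1*0)) - 1*(-108) = (7 + (-125 + 0)) + 108 = (7 - 125) + 108 = -118 + 108 = -10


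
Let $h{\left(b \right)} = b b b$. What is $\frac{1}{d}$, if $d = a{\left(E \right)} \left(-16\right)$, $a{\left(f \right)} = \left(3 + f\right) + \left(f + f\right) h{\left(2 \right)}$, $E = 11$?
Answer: $- \frac{1}{3040} \approx -0.00032895$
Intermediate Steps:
$h{\left(b \right)} = b^{3}$ ($h{\left(b \right)} = b^{2} b = b^{3}$)
$a{\left(f \right)} = 3 + 17 f$ ($a{\left(f \right)} = \left(3 + f\right) + \left(f + f\right) 2^{3} = \left(3 + f\right) + 2 f 8 = \left(3 + f\right) + 16 f = 3 + 17 f$)
$d = -3040$ ($d = \left(3 + 17 \cdot 11\right) \left(-16\right) = \left(3 + 187\right) \left(-16\right) = 190 \left(-16\right) = -3040$)
$\frac{1}{d} = \frac{1}{-3040} = - \frac{1}{3040}$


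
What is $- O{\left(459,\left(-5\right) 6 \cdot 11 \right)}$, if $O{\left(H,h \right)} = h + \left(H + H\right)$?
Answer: $-588$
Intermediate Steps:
$O{\left(H,h \right)} = h + 2 H$
$- O{\left(459,\left(-5\right) 6 \cdot 11 \right)} = - (\left(-5\right) 6 \cdot 11 + 2 \cdot 459) = - (\left(-30\right) 11 + 918) = - (-330 + 918) = \left(-1\right) 588 = -588$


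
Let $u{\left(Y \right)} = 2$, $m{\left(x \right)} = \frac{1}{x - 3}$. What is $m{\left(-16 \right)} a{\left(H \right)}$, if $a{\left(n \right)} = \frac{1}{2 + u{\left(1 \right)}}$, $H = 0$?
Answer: $- \frac{1}{76} \approx -0.013158$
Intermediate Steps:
$m{\left(x \right)} = \frac{1}{-3 + x}$
$a{\left(n \right)} = \frac{1}{4}$ ($a{\left(n \right)} = \frac{1}{2 + 2} = \frac{1}{4}$)
$m{\left(-16 \right)} a{\left(H \right)} = \frac{1}{-3 - 16} \cdot \frac{1}{4} = \frac{1}{-19} \cdot \frac{1}{4} = \left(- \frac{1}{19}\right) \frac{1}{4} = - \frac{1}{76}$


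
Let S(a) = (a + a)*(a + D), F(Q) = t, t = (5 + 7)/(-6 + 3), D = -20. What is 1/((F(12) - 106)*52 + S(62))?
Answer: -1/512 ≈ -0.0019531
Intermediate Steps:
t = -4 (t = 12/(-3) = 12*(-1/3) = -4)
F(Q) = -4
S(a) = 2*a*(-20 + a) (S(a) = (a + a)*(a - 20) = (2*a)*(-20 + a) = 2*a*(-20 + a))
1/((F(12) - 106)*52 + S(62)) = 1/((-4 - 106)*52 + 2*62*(-20 + 62)) = 1/(-110*52 + 2*62*42) = 1/(-5720 + 5208) = 1/(-512) = -1/512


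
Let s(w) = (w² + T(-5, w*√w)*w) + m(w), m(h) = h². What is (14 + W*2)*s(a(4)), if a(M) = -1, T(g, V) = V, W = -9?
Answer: -8 - 4*I ≈ -8.0 - 4.0*I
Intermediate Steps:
s(w) = w^(5/2) + 2*w² (s(w) = (w² + (w*√w)*w) + w² = (w² + w^(3/2)*w) + w² = (w² + w^(5/2)) + w² = w^(5/2) + 2*w²)
(14 + W*2)*s(a(4)) = (14 - 9*2)*((-1)^(5/2) + 2*(-1)²) = (14 - 18)*(I + 2*1) = -4*(I + 2) = -4*(2 + I) = -8 - 4*I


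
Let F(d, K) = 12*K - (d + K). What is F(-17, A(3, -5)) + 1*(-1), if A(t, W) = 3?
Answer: 49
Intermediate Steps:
F(d, K) = -d + 11*K (F(d, K) = 12*K - (K + d) = 12*K + (-K - d) = -d + 11*K)
F(-17, A(3, -5)) + 1*(-1) = (-1*(-17) + 11*3) + 1*(-1) = (17 + 33) - 1 = 50 - 1 = 49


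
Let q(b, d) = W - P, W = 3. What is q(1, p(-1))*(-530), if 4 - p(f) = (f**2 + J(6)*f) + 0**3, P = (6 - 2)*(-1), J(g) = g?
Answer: -3710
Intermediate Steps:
P = -4 (P = 4*(-1) = -4)
p(f) = 4 - f**2 - 6*f (p(f) = 4 - ((f**2 + 6*f) + 0**3) = 4 - ((f**2 + 6*f) + 0) = 4 - (f**2 + 6*f) = 4 + (-f**2 - 6*f) = 4 - f**2 - 6*f)
q(b, d) = 7 (q(b, d) = 3 - 1*(-4) = 3 + 4 = 7)
q(1, p(-1))*(-530) = 7*(-530) = -3710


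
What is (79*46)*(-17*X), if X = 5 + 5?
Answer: -617780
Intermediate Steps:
X = 10
(79*46)*(-17*X) = (79*46)*(-17*10) = 3634*(-170) = -617780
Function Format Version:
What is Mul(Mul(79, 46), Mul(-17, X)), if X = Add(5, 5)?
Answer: -617780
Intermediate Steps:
X = 10
Mul(Mul(79, 46), Mul(-17, X)) = Mul(Mul(79, 46), Mul(-17, 10)) = Mul(3634, -170) = -617780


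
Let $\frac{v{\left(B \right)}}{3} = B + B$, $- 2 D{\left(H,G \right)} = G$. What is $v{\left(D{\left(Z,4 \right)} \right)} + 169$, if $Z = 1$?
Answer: $157$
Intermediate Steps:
$D{\left(H,G \right)} = - \frac{G}{2}$
$v{\left(B \right)} = 6 B$ ($v{\left(B \right)} = 3 \left(B + B\right) = 3 \cdot 2 B = 6 B$)
$v{\left(D{\left(Z,4 \right)} \right)} + 169 = 6 \left(\left(- \frac{1}{2}\right) 4\right) + 169 = 6 \left(-2\right) + 169 = -12 + 169 = 157$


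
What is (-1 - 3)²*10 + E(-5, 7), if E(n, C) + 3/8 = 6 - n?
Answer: 1365/8 ≈ 170.63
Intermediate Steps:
E(n, C) = 45/8 - n (E(n, C) = -3/8 + (6 - n) = 45/8 - n)
(-1 - 3)²*10 + E(-5, 7) = (-1 - 3)²*10 + (45/8 - 1*(-5)) = (-4)²*10 + (45/8 + 5) = 16*10 + 85/8 = 160 + 85/8 = 1365/8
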